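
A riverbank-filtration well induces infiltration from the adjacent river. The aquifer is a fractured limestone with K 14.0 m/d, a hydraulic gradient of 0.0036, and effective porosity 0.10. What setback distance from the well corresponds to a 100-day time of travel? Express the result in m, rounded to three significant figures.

50.4 m

Darcy flux q = K·i = 14.0 × 0.0036 = 0.05040 m/d
v_s = q/n_e = 0.05040/0.10 = 0.5040 m/d
L = v × T = 0.5040 × 100 = 50.40 m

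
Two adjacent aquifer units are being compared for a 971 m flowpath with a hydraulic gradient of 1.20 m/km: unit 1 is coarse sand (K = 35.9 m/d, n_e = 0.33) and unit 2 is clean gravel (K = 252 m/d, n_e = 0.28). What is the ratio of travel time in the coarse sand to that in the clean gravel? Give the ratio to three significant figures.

Unit 1 (coarse sand): v = 35.9×0.0012/0.33 = 0.1305 m/d, t = 971/0.1305 = 7438 d
Unit 2 (clean gravel): v = 252×0.0012/0.28 = 1.080 m/d, t = 971/1.080 = 899.1 d
t(coarse sand) / t(clean gravel) = 7438/899.1 = 8.27

8.27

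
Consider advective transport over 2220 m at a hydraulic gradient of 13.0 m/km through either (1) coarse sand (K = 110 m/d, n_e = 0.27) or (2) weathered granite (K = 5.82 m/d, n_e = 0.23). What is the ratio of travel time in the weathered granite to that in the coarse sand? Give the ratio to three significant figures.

Unit 1 (coarse sand): v = 110×0.013/0.27 = 5.296 m/d, t = 2220/5.296 = 419.2 d
Unit 2 (weathered granite): v = 5.82×0.013/0.23 = 0.3290 m/d, t = 2220/0.3290 = 6749 d
t(weathered granite) / t(coarse sand) = 6749/419.2 = 16.1

16.1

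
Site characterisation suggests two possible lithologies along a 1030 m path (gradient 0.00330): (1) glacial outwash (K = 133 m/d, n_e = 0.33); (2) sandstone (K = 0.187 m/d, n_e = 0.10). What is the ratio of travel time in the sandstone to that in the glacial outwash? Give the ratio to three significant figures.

216

Unit 1 (glacial outwash): v = 133×0.0033/0.33 = 1.330 m/d, t = 1030/1.330 = 774.4 d
Unit 2 (sandstone): v = 0.187×0.0033/0.10 = 0.006171 m/d, t = 1030/0.006171 = 166900 d
t(sandstone) / t(glacial outwash) = 166900/774.4 = 216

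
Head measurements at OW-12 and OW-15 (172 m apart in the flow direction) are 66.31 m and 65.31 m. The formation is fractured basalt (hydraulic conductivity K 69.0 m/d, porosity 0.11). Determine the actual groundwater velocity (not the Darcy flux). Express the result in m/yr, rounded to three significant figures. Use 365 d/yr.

Hydraulic gradient i = (66.31 − 65.31) / 172 = 1.00 / 172 = 0.005814
q = Ki = 69.0 × 0.005814 = 0.4012 m/d
v_s = q/n_e = 0.4012/0.11 = 3.647 m/d
   = 3.647 × 365 = 1330 m/yr

1330 m/yr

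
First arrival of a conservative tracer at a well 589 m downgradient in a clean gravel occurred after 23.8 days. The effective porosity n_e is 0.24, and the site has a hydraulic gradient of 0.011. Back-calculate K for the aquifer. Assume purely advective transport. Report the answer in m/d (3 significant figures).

540 m/d

v = L / t = 589 / 23.8 = 24.75 m/d
K = v · n / i = 24.75 × 0.24 / 0.011 = 540 m/d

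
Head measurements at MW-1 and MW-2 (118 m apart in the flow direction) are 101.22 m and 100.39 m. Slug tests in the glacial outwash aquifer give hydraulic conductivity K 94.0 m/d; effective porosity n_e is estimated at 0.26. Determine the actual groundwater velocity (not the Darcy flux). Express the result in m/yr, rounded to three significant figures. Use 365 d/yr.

Hydraulic gradient i = (101.22 − 100.39) / 118 = 0.83 / 118 = 0.007034
Specific discharge q = 94.0 × 0.007034 = 0.6612 m/d
v_s = q/n_e = 0.6612/0.26 = 2.543 m/d
   = 2.543 × 365 = 928 m/yr

928 m/yr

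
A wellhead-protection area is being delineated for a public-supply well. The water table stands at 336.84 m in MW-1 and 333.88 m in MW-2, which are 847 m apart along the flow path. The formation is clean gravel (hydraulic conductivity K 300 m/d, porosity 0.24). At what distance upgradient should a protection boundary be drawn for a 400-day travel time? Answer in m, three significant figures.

Hydraulic gradient i = (336.84 − 333.88) / 847 = 2.96 / 847 = 0.003495
q = Ki = 300 × 0.003495 = 1.048 m/d
Average linear velocity = 1.048 / 0.24 = 4.368 m/d
L = v × T = 4.368 × 400 = 1747 m

1750 m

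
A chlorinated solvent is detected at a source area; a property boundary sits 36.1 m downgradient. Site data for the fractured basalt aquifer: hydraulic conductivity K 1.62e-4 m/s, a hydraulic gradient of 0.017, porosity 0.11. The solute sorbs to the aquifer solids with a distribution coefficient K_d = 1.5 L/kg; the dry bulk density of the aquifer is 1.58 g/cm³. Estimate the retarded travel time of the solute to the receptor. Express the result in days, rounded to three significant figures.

376 days

K = 1.62e-4 m/s × 86400 s/d = 14.00 m/d
Darcy flux q = K·i = 14.00 × 0.017 = 0.2379 m/d
Seepage velocity v = q / n = 0.2379 / 0.11 = 2.163 m/d
Retardation R = 1 + ρ_b·K_d/n = 1 + 1.58×1.5/0.11 = 22.55
Contaminant velocity v_c = v/R = 2.163/22.55 = 0.09595 m/d
t = L/v_c = 36.1/0.09595 = 376.3 d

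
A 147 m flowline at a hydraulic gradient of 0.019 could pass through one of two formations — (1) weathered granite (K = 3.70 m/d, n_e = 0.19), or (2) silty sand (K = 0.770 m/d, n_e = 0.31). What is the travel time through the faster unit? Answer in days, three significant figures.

397 days

Unit 1 (weathered granite): v = 3.70×0.019/0.19 = 0.3700 m/d, t = 147/0.3700 = 397.3 d
Unit 2 (silty sand): v = 0.770×0.019/0.31 = 0.04719 m/d, t = 147/0.04719 = 3115 d
Faster unit: t = 397 d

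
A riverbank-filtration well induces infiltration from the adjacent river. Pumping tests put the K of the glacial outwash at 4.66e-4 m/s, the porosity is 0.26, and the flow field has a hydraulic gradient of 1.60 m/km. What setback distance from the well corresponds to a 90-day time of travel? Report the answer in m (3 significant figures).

K = 4.66e-4 m/s × 86400 s/d = 40.26 m/d
q = Ki = 40.26 × 0.0016 = 0.06442 m/d
v_s = q/n_e = 0.06442/0.26 = 0.2478 m/d
L = v × T = 0.2478 × 90 = 22.30 m

22.3 m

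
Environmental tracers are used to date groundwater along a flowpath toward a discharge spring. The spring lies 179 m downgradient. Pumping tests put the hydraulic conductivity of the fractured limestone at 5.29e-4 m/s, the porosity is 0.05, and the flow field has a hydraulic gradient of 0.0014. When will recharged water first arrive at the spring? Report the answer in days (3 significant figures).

140 days

K = 5.29e-4 m/s × 86400 s/d = 45.71 m/d
Darcy flux q = K·i = 45.71 × 0.0014 = 0.06399 m/d
Average linear velocity = 0.06399 / 0.05 = 1.280 m/d
t = L / v = 179 / 1.280 = 139.9 d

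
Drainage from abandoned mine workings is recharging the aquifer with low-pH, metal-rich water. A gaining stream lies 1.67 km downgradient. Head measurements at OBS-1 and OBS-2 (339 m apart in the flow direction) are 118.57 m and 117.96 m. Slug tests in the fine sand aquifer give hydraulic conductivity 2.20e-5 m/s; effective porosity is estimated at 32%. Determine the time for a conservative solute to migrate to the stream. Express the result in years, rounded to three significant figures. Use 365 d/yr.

428 years

Hydraulic gradient i = (118.57 − 117.96) / 339 = 0.61 / 339 = 0.001799
K = 2.20e-5 m/s × 86400 s/d = 1.901 m/d
Darcy flux q = K·i = 1.901 × 0.001799 = 0.003420 m/d
v = Ki/n = 1.901·0.001799/0.32 = 0.01069 m/d
L = 1.67 km = 1670 m
t = L / v = 1670 / 0.01069 = 156200 d
   = 156200 / 365 = 428 yr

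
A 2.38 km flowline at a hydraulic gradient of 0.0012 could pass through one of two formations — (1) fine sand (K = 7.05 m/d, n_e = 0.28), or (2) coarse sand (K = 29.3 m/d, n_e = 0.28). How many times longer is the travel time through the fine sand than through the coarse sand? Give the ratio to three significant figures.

4.16

Unit 1 (fine sand): v = 7.05×0.0012/0.28 = 0.03021 m/d, t = 2380/0.03021 = 78770 d
Unit 2 (coarse sand): v = 29.3×0.0012/0.28 = 0.1256 m/d, t = 2380/0.1256 = 18950 d
t(fine sand) / t(coarse sand) = 78770/18950 = 4.16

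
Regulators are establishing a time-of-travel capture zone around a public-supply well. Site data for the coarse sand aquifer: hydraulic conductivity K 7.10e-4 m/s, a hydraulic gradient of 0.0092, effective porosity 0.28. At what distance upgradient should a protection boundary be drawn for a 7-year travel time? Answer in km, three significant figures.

K = 7.10e-4 m/s × 86400 s/d = 61.34 m/d
Darcy flux q = K·i = 61.34 × 0.0092 = 0.5644 m/d
Average linear velocity = 0.5644 / 0.28 = 2.016 m/d
T = 7 yr × 365 = 2555 d
L = v × T = 2.016 × 2555 = 5150 m
   = 5.15 km

5.15 km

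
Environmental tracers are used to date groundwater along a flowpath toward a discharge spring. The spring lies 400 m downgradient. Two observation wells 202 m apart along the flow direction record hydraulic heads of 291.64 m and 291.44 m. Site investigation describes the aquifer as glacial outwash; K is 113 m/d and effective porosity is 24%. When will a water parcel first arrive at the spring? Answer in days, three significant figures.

Hydraulic gradient i = (291.64 − 291.44) / 202 = 0.20 / 202 = 9.901e-4
Specific discharge q = 113 × 9.901e-4 = 0.1119 m/d
Average linear velocity = 0.1119 / 0.24 = 0.4662 m/d
t = L / v = 400 / 0.4662 = 858.1 d

858 days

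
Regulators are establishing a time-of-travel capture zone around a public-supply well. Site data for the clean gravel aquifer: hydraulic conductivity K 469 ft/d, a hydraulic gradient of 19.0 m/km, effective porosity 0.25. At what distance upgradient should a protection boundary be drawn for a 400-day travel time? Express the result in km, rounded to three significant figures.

4.35 km

K = 469 ft/d × 0.3048 = 143.0 m/d
Darcy flux q = K·i = 143.0 × 0.019 = 2.716 m/d
v_s = q/n_e = 2.716/0.25 = 10.86 m/d
L = v × T = 10.86 × 400 = 4346 m
   = 4.35 km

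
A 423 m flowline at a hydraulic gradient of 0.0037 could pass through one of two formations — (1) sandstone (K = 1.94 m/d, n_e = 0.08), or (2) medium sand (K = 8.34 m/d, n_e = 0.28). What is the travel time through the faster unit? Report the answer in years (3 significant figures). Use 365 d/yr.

Unit 1 (sandstone): v = 1.94×0.0037/0.08 = 0.08973 m/d, t = 423/0.08973 = 4714 d
Unit 2 (medium sand): v = 8.34×0.0037/0.28 = 0.1102 m/d, t = 423/0.1102 = 3838 d
Faster: 3838 d / 365 = 10.5 yr

10.5 years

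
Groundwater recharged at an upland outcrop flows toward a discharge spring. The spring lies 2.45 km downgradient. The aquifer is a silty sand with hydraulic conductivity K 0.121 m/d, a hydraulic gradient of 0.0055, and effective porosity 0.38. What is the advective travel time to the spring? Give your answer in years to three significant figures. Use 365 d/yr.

Specific discharge q = 0.121 × 0.0055 = 6.655e-4 m/d
Seepage velocity v = q / n = 6.655e-4 / 0.38 = 0.001751 m/d
L = 2.45 km = 2450 m
t = L / v = 2450 / 0.001751 = 1.399e6 d
   = 1.399e6 / 365 = 3830 yr

3830 years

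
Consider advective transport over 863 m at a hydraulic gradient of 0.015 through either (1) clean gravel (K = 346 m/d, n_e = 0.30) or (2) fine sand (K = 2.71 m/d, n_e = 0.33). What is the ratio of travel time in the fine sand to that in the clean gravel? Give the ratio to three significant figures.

140

Unit 1 (clean gravel): v = 346×0.015/0.30 = 17.30 m/d, t = 863/17.30 = 49.88 d
Unit 2 (fine sand): v = 2.71×0.015/0.33 = 0.1232 m/d, t = 863/0.1232 = 7006 d
t(fine sand) / t(clean gravel) = 7006/49.88 = 140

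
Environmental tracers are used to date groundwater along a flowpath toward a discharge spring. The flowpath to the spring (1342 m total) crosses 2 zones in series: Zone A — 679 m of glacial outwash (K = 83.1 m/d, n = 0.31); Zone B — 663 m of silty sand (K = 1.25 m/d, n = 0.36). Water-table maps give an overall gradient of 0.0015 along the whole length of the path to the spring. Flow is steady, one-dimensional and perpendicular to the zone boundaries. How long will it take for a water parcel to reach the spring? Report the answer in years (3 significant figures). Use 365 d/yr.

329 years

Steady 1-D flow in series ⇒ the Darcy flux q is identical in every zone and the zone head losses add (resistances L/K in series).
Σ(L/K) = 679/83.1 + 663/1.25 = 8.171 + 530.4 = 538.6 d
K_eq = L_total / Σ(L/K) = 1342 / 538.6 = 2.492 m/d
q = K_eq · i = 2.492 × 0.0015 = 0.003738 m/d (same in every zone)
Zone A: v = q/n = 0.003738/0.31 = 0.01206 m/d → t_A = 679/0.01206 = 56320 d
Zone B: v = q/n = 0.003738/0.36 = 0.01038 m/d → t_B = 663/0.01038 = 63860 d
Total t = 56320 + 63860 = 120200 d
   = 120200 / 365 = 329 yr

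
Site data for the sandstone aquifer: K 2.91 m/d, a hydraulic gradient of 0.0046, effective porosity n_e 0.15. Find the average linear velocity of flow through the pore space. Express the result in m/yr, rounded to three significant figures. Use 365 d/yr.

32.6 m/yr

Specific discharge q = 2.91 × 0.0046 = 0.01339 m/d
Average linear velocity = 0.01339 / 0.15 = 0.08924 m/d
   = 0.08924 × 365 = 32.6 m/yr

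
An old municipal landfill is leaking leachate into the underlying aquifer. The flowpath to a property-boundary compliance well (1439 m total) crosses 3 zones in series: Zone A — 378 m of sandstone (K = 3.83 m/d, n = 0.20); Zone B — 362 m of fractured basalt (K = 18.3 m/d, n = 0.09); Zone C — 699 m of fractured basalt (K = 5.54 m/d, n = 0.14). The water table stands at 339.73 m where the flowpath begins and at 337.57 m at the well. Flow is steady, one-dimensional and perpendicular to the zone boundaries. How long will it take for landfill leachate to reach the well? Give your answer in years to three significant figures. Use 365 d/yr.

Total head drop ΔH = 339.73 − 337.57 = 2.16 m
Steady 1-D flow in series ⇒ the Darcy flux q is identical in every zone and the zone head losses add (resistances L/K in series).
Σ(L/K) = 378/3.83 + 362/18.3 + 699/5.54 = 98.69 + 19.78 + 126.2 = 244.6 d
q = ΔH / Σ(L/K) = 2.16 / 244.6 = 0.008829 m/d (same in every zone)
Zone A: v = q/n = 0.008829/0.20 = 0.04414 m/d → t_A = 378/0.04414 = 8563 d
Zone B: v = q/n = 0.008829/0.09 = 0.09810 m/d → t_B = 362/0.09810 = 3690 d
Zone C: v = q/n = 0.008829/0.14 = 0.06306 m/d → t_C = 699/0.06306 = 11080 d
Total t = 8563 + 3690 + 11080 = 23340 d
   = 23340 / 365 = 63.9 yr

63.9 years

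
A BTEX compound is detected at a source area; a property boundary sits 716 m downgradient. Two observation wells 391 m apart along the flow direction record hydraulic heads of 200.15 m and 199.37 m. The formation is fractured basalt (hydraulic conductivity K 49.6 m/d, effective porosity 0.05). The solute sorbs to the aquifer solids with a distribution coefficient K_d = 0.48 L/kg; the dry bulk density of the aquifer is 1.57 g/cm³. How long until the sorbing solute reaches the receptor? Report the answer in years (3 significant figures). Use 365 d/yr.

15.9 years

Hydraulic gradient i = (200.15 − 199.37) / 391 = 0.78 / 391 = 0.001995
Specific discharge q = 49.6 × 0.001995 = 0.09895 m/d
v = Ki/n = 49.6·0.001995/0.05 = 1.979 m/d
Retardation R = 1 + ρ_b·K_d/n = 1 + 1.57×0.48/0.05 = 16.07
Contaminant velocity v_c = v/R = 1.979/16.07 = 0.1231 m/d
t = L/v_c = 716/0.1231 = 5815 d
   = 5815/365 = 15.9 yr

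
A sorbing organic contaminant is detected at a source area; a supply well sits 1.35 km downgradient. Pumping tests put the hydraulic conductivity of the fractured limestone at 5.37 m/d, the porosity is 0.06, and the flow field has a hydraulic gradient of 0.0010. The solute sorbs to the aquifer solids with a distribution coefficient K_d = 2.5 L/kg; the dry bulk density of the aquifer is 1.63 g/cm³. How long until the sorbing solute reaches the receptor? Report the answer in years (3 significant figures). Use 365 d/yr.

2850 years

Darcy flux q = K·i = 5.37 × 0.0010 = 0.005370 m/d
Average linear velocity = 0.005370 / 0.06 = 0.08950 m/d
Retardation R = 1 + ρ_b·K_d/n = 1 + 1.63×2.5/0.06 = 68.92
Contaminant velocity v_c = v/R = 0.08950/68.92 = 0.001299 m/d
L = 1.35 km = 1350 m
t = L/v_c = 1350/0.001299 = 1.040e6 d
   = 1.040e6/365 = 2850 yr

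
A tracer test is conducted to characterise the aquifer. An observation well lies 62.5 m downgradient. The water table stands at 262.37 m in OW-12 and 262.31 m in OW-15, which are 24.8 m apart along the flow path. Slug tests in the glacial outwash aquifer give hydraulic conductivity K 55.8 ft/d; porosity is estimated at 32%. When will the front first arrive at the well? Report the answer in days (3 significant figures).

Hydraulic gradient i = (262.37 − 262.31) / 24.8 = 0.06 / 24.8 = 0.002419
K = 55.8 ft/d × 0.3048 = 17.01 m/d
Specific discharge q = 17.01 × 0.002419 = 0.04115 m/d
v_s = q/n_e = 0.04115/0.32 = 0.1286 m/d
t = L / v = 62.5 / 0.1286 = 486.1 d

486 days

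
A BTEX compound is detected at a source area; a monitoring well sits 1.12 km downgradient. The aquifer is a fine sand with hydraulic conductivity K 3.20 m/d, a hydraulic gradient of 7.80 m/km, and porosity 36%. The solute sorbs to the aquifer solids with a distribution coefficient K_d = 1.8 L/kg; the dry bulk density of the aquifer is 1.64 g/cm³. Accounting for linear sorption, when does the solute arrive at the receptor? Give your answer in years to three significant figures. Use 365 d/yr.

407 years

Specific discharge q = 3.20 × 0.0078 = 0.02496 m/d
v_s = q/n_e = 0.02496/0.36 = 0.06933 m/d
Retardation R = 1 + ρ_b·K_d/n = 1 + 1.64×1.8/0.36 = 9.200
Contaminant velocity v_c = v/R = 0.06933/9.200 = 0.007536 m/d
L = 1.12 km = 1120 m
t = L/v_c = 1120/0.007536 = 148600 d
   = 148600/365 = 407 yr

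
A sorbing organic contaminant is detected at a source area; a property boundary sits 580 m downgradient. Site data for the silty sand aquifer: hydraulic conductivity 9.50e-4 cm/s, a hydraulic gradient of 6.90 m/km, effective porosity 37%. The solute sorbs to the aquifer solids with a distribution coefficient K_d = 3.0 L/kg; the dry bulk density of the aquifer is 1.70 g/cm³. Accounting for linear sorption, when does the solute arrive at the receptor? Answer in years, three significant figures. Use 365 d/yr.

1530 years

K = 9.50e-4 cm/s × 864 = 0.8208 m/d
Specific discharge q = 0.8208 × 0.0069 = 0.005664 m/d
Seepage velocity v = q / n = 0.005664 / 0.37 = 0.01531 m/d
Retardation R = 1 + ρ_b·K_d/n = 1 + 1.70×3.0/0.37 = 14.78
Contaminant velocity v_c = v/R = 0.01531/14.78 = 0.001035 m/d
t = L/v_c = 580/0.001035 = 560200 d
   = 560200/365 = 1530 yr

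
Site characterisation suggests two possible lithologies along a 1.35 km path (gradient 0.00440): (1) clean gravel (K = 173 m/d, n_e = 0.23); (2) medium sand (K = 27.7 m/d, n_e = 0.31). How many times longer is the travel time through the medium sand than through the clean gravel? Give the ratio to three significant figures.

8.42

Unit 1 (clean gravel): v = 173×0.0044/0.23 = 3.310 m/d, t = 1350/3.310 = 407.9 d
Unit 2 (medium sand): v = 27.7×0.0044/0.31 = 0.3932 m/d, t = 1350/0.3932 = 3434 d
t(medium sand) / t(clean gravel) = 3434/407.9 = 8.42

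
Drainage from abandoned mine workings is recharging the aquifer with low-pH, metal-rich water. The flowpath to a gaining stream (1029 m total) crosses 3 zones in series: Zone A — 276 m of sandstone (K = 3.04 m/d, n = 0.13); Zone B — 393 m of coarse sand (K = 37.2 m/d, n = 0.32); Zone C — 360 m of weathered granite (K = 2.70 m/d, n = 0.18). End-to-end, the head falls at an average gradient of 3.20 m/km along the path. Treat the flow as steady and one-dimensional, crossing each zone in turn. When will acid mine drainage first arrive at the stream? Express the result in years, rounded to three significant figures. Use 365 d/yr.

Steady 1-D flow in series ⇒ the Darcy flux q is identical in every zone and the zone head losses add (resistances L/K in series).
Σ(L/K) = 276/3.04 + 393/37.2 + 360/2.70 = 90.79 + 10.56 + 133.3 = 234.7 d
K_eq = L_total / Σ(L/K) = 1029 / 234.7 = 4.385 m/d
q = K_eq · i = 4.385 × 0.0032 = 0.01403 m/d (same in every zone)
Zone A: v = q/n = 0.01403/0.13 = 0.1079 m/d → t_A = 276/0.1079 = 2557 d
Zone B: v = q/n = 0.01403/0.32 = 0.04385 m/d → t_B = 393/0.04385 = 8963 d
Zone C: v = q/n = 0.01403/0.18 = 0.07795 m/d → t_C = 360/0.07795 = 4618 d
Total t = 2557 + 8963 + 4618 = 16140 d
   = 16140 / 365 = 44.2 yr

44.2 years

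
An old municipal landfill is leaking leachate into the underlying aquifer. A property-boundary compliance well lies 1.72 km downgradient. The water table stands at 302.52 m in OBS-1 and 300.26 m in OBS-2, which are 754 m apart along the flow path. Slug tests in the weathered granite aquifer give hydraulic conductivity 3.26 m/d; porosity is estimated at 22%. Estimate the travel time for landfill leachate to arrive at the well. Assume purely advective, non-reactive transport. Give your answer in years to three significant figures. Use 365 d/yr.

Hydraulic gradient i = (302.52 − 300.26) / 754 = 2.26 / 754 = 0.002997
q = Ki = 3.26 × 0.002997 = 0.009771 m/d
v = Ki/n = 3.26·0.002997/0.22 = 0.04442 m/d
L = 1.72 km = 1720 m
t = L / v = 1720 / 0.04442 = 38730 d
   = 38730 / 365 = 106 yr

106 years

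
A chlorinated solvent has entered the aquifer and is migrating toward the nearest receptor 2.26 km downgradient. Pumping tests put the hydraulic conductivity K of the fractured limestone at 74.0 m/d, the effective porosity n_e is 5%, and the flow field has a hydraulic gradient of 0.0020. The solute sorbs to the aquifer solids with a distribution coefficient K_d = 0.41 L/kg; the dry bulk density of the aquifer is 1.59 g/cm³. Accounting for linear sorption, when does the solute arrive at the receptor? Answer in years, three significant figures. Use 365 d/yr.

q = Ki = 74.0 × 0.0020 = 0.1480 m/d
Average linear velocity = 0.1480 / 0.05 = 2.960 m/d
Retardation R = 1 + ρ_b·K_d/n = 1 + 1.59×0.41/0.05 = 14.04
Contaminant velocity v_c = v/R = 2.960/14.04 = 0.2109 m/d
L = 2.26 km = 2260 m
t = L/v_c = 2260/0.2109 = 10720 d
   = 10720/365 = 29.4 yr

29.4 years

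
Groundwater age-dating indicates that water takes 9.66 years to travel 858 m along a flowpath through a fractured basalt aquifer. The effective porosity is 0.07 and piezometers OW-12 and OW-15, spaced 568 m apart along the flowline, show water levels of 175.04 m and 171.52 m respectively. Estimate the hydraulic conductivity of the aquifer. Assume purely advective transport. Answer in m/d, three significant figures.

Hydraulic gradient i = (175.04 − 171.52) / 568 = 3.52 / 568 = 0.006197
t = 9.66 years = 3526 d
v = L / t = 858 / 3526 = 0.2433 m/d
K = v · n / i = 0.2433 × 0.07 / 0.006197 = 2.75 m/d

2.75 m/d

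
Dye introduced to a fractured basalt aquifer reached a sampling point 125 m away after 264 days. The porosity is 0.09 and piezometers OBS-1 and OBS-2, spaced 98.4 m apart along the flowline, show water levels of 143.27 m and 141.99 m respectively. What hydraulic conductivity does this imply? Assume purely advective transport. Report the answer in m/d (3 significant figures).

Hydraulic gradient i = (143.27 − 141.99) / 98.4 = 1.28 / 98.4 = 0.01301
v = L / t = 125 / 264 = 0.4735 m/d
K = v · n / i = 0.4735 × 0.09 / 0.01301 = 3.28 m/d

3.28 m/d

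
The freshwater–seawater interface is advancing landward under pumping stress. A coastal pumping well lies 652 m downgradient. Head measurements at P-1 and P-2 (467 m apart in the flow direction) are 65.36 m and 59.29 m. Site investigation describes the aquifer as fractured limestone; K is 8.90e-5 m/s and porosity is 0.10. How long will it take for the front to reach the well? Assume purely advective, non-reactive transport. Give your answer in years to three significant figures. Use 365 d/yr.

Hydraulic gradient i = (65.36 − 59.29) / 467 = 6.07 / 467 = 0.01300
K = 8.90e-5 m/s × 86400 s/d = 7.690 m/d
Darcy flux q = K·i = 7.690 × 0.01300 = 0.09995 m/d
Seepage velocity v = q / n = 0.09995 / 0.10 = 0.9995 m/d
t = L / v = 652 / 0.9995 = 652.3 d
   = 652.3 / 365 = 1.79 yr

1.79 years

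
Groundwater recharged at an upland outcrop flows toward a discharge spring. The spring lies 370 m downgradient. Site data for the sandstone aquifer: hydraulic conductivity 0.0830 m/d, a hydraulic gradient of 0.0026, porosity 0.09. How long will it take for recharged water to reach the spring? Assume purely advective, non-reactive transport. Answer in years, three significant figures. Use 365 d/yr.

Specific discharge q = 0.0830 × 0.0026 = 2.158e-4 m/d
v = Ki/n = 0.0830·0.0026/0.09 = 0.002398 m/d
t = L / v = 370 / 0.002398 = 154300 d
   = 154300 / 365 = 423 yr

423 years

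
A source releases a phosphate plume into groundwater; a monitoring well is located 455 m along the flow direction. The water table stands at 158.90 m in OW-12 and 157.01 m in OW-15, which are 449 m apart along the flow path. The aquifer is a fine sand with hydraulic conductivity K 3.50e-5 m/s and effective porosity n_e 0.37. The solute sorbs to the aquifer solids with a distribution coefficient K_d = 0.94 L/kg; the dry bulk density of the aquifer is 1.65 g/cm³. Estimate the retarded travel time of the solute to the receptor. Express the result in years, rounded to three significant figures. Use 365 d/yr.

Hydraulic gradient i = (158.90 − 157.01) / 449 = 1.89 / 449 = 0.004209
K = 3.50e-5 m/s × 86400 s/d = 3.024 m/d
q = Ki = 3.024 × 0.004209 = 0.01273 m/d
Average linear velocity = 0.01273 / 0.37 = 0.03440 m/d
Retardation R = 1 + ρ_b·K_d/n = 1 + 1.65×0.94/0.37 = 5.192
Contaminant velocity v_c = v/R = 0.03440/5.192 = 0.006626 m/d
t = L/v_c = 455/0.006626 = 68670 d
   = 68670/365 = 188 yr

188 years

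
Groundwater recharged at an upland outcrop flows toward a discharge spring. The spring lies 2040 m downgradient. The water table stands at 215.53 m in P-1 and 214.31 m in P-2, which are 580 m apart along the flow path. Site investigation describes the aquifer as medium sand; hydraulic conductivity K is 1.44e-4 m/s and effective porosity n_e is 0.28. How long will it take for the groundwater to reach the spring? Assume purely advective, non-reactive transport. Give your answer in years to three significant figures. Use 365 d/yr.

Hydraulic gradient i = (215.53 − 214.31) / 580 = 1.22 / 580 = 0.002103
K = 1.44e-4 m/s × 86400 s/d = 12.44 m/d
Darcy flux q = K·i = 12.44 × 0.002103 = 0.02617 m/d
Seepage velocity v = q / n = 0.02617 / 0.28 = 0.09347 m/d
t = L / v = 2040 / 0.09347 = 21830 d
   = 21830 / 365 = 59.8 yr

59.8 years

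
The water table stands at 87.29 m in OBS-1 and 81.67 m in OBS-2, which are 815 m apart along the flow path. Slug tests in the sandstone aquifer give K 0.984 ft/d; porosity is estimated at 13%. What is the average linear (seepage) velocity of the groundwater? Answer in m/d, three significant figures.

Hydraulic gradient i = (87.29 − 81.67) / 815 = 5.62 / 815 = 0.006896
K = 0.984 ft/d × 0.3048 = 0.2999 m/d
Darcy flux q = K·i = 0.2999 × 0.006896 = 0.002068 m/d
Seepage velocity v = q / n = 0.002068 / 0.13 = 0.01591 m/d

0.0159 m/d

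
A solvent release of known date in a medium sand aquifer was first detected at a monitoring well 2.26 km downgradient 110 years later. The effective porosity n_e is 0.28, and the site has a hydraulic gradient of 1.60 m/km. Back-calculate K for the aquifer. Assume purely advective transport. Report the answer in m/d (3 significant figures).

t = 110 years = 40150 d
L = 2.26 km = 2260 m
v = L / t = 2260 / 40150 = 0.05629 m/d
K = v · n / i = 0.05629 × 0.28 / 0.0016 = 9.85 m/d

9.85 m/d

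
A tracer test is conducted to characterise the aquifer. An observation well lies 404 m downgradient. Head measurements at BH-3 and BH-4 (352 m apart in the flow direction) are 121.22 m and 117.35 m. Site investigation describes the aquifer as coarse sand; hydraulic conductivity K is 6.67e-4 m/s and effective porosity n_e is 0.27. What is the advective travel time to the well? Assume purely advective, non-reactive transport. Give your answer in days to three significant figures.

Hydraulic gradient i = (121.22 − 117.35) / 352 = 3.87 / 352 = 0.01099
K = 6.67e-4 m/s × 86400 s/d = 57.63 m/d
q = Ki = 57.63 × 0.01099 = 0.6336 m/d
Average linear velocity = 0.6336 / 0.27 = 2.347 m/d
t = L / v = 404 / 2.347 = 172.2 d

172 days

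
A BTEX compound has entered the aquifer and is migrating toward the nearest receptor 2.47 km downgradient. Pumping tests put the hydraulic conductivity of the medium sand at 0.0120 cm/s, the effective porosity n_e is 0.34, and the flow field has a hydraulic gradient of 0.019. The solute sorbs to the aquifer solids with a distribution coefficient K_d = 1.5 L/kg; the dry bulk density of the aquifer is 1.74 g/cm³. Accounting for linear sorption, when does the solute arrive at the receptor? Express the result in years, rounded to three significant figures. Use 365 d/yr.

K = 0.0120 cm/s × 864 = 10.37 m/d
q = Ki = 10.37 × 0.019 = 0.1970 m/d
v = Ki/n = 10.37·0.019/0.34 = 0.5794 m/d
Retardation R = 1 + ρ_b·K_d/n = 1 + 1.74×1.5/0.34 = 8.676
Contaminant velocity v_c = v/R = 0.5794/8.676 = 0.06678 m/d
L = 2.47 km = 2470 m
t = L/v_c = 2470/0.06678 = 36990 d
   = 36990/365 = 101 yr

101 years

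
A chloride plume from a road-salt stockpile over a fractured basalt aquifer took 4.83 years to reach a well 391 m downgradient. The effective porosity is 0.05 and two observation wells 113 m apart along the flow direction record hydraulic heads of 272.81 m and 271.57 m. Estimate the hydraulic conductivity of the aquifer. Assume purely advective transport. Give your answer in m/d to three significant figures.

Hydraulic gradient i = (272.81 − 271.57) / 113 = 1.24 / 113 = 0.01097
t = 4.83 years = 1763 d
v = L / t = 391 / 1763 = 0.2218 m/d
K = v · n / i = 0.2218 × 0.05 / 0.01097 = 1.01 m/d

1.01 m/d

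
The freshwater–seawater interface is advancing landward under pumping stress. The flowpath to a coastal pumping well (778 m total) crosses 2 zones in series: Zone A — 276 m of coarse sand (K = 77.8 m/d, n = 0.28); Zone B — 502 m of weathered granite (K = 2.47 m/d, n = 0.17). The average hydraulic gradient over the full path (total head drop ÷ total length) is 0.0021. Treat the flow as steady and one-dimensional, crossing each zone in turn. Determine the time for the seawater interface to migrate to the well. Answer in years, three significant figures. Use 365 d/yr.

Steady 1-D flow in series ⇒ the Darcy flux q is identical in every zone and the zone head losses add (resistances L/K in series).
Σ(L/K) = 276/77.8 + 502/2.47 = 3.548 + 203.2 = 206.8 d
K_eq = L_total / Σ(L/K) = 778 / 206.8 = 3.762 m/d
q = K_eq · i = 3.762 × 0.0021 = 0.007901 m/d (same in every zone)
Zone A: v = q/n = 0.007901/0.28 = 0.02822 m/d → t_A = 276/0.02822 = 9781 d
Zone B: v = q/n = 0.007901/0.17 = 0.04648 m/d → t_B = 502/0.04648 = 10800 d
Total t = 9781 + 10800 = 20580 d
   = 20580 / 365 = 56.4 yr

56.4 years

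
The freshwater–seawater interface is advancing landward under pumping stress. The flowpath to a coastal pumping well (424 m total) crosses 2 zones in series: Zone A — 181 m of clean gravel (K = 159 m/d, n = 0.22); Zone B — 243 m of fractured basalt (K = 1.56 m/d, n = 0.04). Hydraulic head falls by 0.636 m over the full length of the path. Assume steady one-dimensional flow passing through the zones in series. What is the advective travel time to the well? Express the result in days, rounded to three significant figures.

12200 days

Steady 1-D flow in series ⇒ the Darcy flux q is identical in every zone and the zone head losses add (resistances L/K in series).
Σ(L/K) = 181/159 + 243/1.56 = 1.138 + 155.8 = 156.9 d
q = ΔH / Σ(L/K) = 0.636 / 156.9 = 0.004053 m/d (same in every zone)
Zone A: v = q/n = 0.004053/0.22 = 0.01842 m/d → t_A = 181/0.01842 = 9824 d
Zone B: v = q/n = 0.004053/0.04 = 0.1013 m/d → t_B = 243/0.1013 = 2398 d
Total t = 9824 + 2398 = 12220 d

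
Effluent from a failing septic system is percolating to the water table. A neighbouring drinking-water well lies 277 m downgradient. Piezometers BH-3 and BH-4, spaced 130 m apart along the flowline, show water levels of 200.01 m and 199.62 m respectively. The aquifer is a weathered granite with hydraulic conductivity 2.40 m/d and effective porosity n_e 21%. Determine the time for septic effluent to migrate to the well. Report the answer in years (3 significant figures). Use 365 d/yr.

22.1 years

Hydraulic gradient i = (200.01 − 199.62) / 130 = 0.39 / 130 = 0.003000
q = Ki = 2.40 × 0.003000 = 0.007200 m/d
Seepage velocity v = q / n = 0.007200 / 0.21 = 0.03429 m/d
t = L / v = 277 / 0.03429 = 8079 d
   = 8079 / 365 = 22.1 yr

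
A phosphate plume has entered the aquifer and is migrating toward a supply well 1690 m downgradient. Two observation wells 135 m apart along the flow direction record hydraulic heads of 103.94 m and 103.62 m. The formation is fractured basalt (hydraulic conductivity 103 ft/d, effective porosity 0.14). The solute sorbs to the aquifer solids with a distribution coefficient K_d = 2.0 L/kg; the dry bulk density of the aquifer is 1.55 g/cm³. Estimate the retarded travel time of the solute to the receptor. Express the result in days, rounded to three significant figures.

Hydraulic gradient i = (103.94 − 103.62) / 135 = 0.32 / 135 = 0.002370
K = 103 ft/d × 0.3048 = 31.39 m/d
Darcy flux q = K·i = 31.39 × 0.002370 = 0.07442 m/d
v = Ki/n = 31.39·0.002370/0.14 = 0.5315 m/d
Retardation R = 1 + ρ_b·K_d/n = 1 + 1.55×2.0/0.14 = 23.14
Contaminant velocity v_c = v/R = 0.5315/23.14 = 0.02297 m/d
t = L/v_c = 1690/0.02297 = 73580 d

73600 days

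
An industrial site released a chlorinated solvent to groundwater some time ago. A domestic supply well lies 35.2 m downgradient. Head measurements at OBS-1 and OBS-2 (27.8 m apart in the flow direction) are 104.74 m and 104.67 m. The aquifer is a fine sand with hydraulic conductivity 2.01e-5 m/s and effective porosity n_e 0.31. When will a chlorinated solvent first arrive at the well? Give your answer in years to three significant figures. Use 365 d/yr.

Hydraulic gradient i = (104.74 − 104.67) / 27.8 = 0.07 / 27.8 = 0.002518
K = 2.01e-5 m/s × 86400 s/d = 1.737 m/d
q = Ki = 1.737 × 0.002518 = 0.004373 m/d
v_s = q/n_e = 0.004373/0.31 = 0.01411 m/d
t = L / v = 35.2 / 0.01411 = 2495 d
   = 2495 / 365 = 6.84 yr

6.84 years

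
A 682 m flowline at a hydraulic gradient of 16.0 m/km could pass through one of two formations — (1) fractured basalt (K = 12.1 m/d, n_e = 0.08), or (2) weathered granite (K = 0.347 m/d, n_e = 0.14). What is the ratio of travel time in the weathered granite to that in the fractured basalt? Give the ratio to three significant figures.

Unit 1 (fractured basalt): v = 12.1×0.016/0.08 = 2.420 m/d, t = 682/2.420 = 281.8 d
Unit 2 (weathered granite): v = 0.347×0.016/0.14 = 0.03966 m/d, t = 682/0.03966 = 17200 d
t(weathered granite) / t(fractured basalt) = 17200/281.8 = 61.0

61.0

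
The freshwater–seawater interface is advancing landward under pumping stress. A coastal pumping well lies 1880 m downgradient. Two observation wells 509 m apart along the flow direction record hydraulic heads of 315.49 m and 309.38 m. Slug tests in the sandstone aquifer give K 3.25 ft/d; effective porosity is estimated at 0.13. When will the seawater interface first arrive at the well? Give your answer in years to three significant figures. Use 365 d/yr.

56.3 years

Hydraulic gradient i = (315.49 − 309.38) / 509 = 6.11 / 509 = 0.01200
K = 3.25 ft/d × 0.3048 = 0.9906 m/d
q = Ki = 0.9906 × 0.01200 = 0.01189 m/d
v_s = q/n_e = 0.01189/0.13 = 0.09147 m/d
t = L / v = 1880 / 0.09147 = 20550 d
   = 20550 / 365 = 56.3 yr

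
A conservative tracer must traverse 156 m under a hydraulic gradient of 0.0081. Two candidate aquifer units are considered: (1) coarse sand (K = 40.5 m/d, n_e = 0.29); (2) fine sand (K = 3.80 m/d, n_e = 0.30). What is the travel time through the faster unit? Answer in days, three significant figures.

Unit 1 (coarse sand): v = 40.5×0.0081/0.29 = 1.131 m/d, t = 156/1.131 = 137.9 d
Unit 2 (fine sand): v = 3.80×0.0081/0.30 = 0.1026 m/d, t = 156/0.1026 = 1520 d
Faster unit: t = 138 d

138 days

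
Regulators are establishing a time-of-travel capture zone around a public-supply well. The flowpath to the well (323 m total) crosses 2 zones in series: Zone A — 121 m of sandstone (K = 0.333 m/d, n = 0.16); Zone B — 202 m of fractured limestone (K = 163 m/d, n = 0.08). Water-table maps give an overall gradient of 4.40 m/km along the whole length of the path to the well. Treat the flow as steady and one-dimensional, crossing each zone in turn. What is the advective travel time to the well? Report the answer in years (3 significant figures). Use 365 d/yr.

25.0 years

For zones in series the flux q is common to all zones; the equivalent conductivity is the harmonic (thickness-weighted) mean, K_eq = L_total / Σ(L_j/K_j).
Σ(L/K) = 121/0.333 + 202/163 = 363.4 + 1.239 = 364.6 d
K_eq = L_total / Σ(L/K) = 323 / 364.6 = 0.8859 m/d
q = K_eq · i = 0.8859 × 0.0044 = 0.003898 m/d (same in every zone)
Zone A: v = q/n = 0.003898/0.16 = 0.02436 m/d → t_A = 121/0.02436 = 4967 d
Zone B: v = q/n = 0.003898/0.08 = 0.04872 m/d → t_B = 202/0.04872 = 4146 d
Total t = 4967 + 4146 = 9113 d
   = 9113 / 365 = 25.0 yr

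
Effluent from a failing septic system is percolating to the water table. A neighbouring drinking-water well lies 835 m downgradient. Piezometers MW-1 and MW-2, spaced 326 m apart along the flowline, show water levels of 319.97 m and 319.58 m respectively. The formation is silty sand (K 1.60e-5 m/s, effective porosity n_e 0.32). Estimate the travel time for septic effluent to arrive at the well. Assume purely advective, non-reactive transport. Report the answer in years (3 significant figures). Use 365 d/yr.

443 years

Hydraulic gradient i = (319.97 − 319.58) / 326 = 0.39 / 326 = 0.001196
K = 1.60e-5 m/s × 86400 s/d = 1.382 m/d
Darcy flux q = K·i = 1.382 × 0.001196 = 0.001654 m/d
Seepage velocity v = q / n = 0.001654 / 0.32 = 0.005168 m/d
t = L / v = 835 / 0.005168 = 161600 d
   = 161600 / 365 = 443 yr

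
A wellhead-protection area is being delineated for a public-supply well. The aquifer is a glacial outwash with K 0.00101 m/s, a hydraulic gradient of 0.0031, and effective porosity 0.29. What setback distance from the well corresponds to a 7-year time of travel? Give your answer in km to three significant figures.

K = 0.00101 m/s × 86400 s/d = 87.26 m/d
Specific discharge q = 87.26 × 0.0031 = 0.2705 m/d
Average linear velocity = 0.2705 / 0.29 = 0.9328 m/d
T = 7 yr × 365 = 2555 d
L = v × T = 0.9328 × 2555 = 2383 m
   = 2.38 km

2.38 km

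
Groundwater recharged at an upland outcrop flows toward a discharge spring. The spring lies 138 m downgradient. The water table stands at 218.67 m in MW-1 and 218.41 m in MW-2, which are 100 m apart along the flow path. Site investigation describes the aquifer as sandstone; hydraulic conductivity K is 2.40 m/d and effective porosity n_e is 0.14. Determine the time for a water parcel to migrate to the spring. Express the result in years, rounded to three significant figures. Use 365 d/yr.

Hydraulic gradient i = (218.67 − 218.41) / 100 = 0.26 / 100 = 0.002600
Darcy flux q = K·i = 2.40 × 0.002600 = 0.006240 m/d
Average linear velocity = 0.006240 / 0.14 = 0.04457 m/d
t = L / v = 138 / 0.04457 = 3096 d
   = 3096 / 365 = 8.48 yr

8.48 years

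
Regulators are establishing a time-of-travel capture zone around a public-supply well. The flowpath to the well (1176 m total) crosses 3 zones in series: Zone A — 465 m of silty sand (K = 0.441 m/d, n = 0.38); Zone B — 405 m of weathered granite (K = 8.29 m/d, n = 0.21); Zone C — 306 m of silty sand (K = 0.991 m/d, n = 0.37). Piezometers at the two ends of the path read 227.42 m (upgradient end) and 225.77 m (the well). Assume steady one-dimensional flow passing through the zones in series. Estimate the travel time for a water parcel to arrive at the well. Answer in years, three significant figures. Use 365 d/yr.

Total head drop ΔH = 227.42 − 225.77 = 1.65 m
Steady 1-D flow in series ⇒ the Darcy flux q is identical in every zone and the zone head losses add (resistances L/K in series).
Σ(L/K) = 465/0.441 + 405/8.29 + 306/0.991 = 1054 + 48.85 + 308.8 = 1412 d
q = ΔH / Σ(L/K) = 1.65 / 1412 = 0.001169 m/d (same in every zone)
Zone A: v = q/n = 0.001169/0.38 = 0.003075 m/d → t_A = 465/0.003075 = 151200 d
Zone B: v = q/n = 0.001169/0.21 = 0.005564 m/d → t_B = 405/0.005564 = 72790 d
Zone C: v = q/n = 0.001169/0.37 = 0.003158 m/d → t_C = 306/0.003158 = 96890 d
Total t = 151200 + 72790 + 96890 = 320900 d
   = 320900 / 365 = 879 yr

879 years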